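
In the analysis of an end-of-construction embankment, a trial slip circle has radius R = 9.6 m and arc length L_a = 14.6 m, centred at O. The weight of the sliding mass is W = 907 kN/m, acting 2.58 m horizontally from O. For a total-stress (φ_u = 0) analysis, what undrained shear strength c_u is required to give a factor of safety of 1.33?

c_u = 22.2 kPa

FS = c_u·L_a·R / (W·d), so c_u = FS·W·d / (L_a·R).
c_u = 1.33·907·2.58 / (14.60·9.6) = 3112.3 / 140.16 = 22.21 kPa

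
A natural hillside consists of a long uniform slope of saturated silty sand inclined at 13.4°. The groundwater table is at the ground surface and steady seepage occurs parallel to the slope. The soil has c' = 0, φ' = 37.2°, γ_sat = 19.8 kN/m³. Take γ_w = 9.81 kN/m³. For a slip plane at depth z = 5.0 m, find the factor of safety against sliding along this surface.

With seepage parallel to the slope and the water table at the surface, the effective normal stress on the slip plane uses the buoyant unit weight γ' = γ_sat − γ_w while the driving shear stress uses γ_sat:
FS = [c' + γ' z cos²β tanφ'] / [γ_sat z sinβ cosβ]
(For c' = 0 this reduces to FS = (γ'/γ_sat)·tanφ'/tanβ.)
γ' = 19.8 − 9.81 = 9.99 kN/m³
Numerator = 0.0 + 9.99·5.0·cos²13.4°·tan37.2° = 0.0 + 9.99·5.0·0.9463·0.7590 = 35.878 kPa
Denominator = 19.8·5.0·sin13.4°·cos13.4° = 19.8·5.0·0.2317·0.9728 = 22.318 kPa
FS = 35.878 / 22.318 = 1.608

FS = 1.61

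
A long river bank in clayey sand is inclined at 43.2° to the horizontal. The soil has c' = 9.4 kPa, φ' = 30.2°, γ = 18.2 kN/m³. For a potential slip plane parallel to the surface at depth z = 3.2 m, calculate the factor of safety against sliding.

FS = 0.94

For an infinite slope with a slip plane parallel to the surface (no pore pressure): FS = [c' + γz cos²β tanφ'] / [γz sinβ cosβ].
γz = 18.2·3.2 = 58.24 kN/m²
Numerator = 9.4 + 58.24·cos²43.2°·tan30.2° = 9.4 + 58.24·0.5314·0.5820 = 27.412 kPa
Denominator = 58.24·sin43.2°·cos43.2° = 58.24·0.6845·0.7290 = 29.063 kPa
FS = 27.412 / 29.063 = 0.943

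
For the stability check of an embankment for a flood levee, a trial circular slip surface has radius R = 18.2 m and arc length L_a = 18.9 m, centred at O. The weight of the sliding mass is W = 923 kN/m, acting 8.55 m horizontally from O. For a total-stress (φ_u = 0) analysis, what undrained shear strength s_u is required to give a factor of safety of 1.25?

s_u = 28.7 kPa

FS = s_u·L_a·R / (W·d), so s_u = FS·W·d / (L_a·R).
s_u = 1.25·923·8.55 / (18.90·18.2) = 9864.6 / 343.98 = 28.68 kPa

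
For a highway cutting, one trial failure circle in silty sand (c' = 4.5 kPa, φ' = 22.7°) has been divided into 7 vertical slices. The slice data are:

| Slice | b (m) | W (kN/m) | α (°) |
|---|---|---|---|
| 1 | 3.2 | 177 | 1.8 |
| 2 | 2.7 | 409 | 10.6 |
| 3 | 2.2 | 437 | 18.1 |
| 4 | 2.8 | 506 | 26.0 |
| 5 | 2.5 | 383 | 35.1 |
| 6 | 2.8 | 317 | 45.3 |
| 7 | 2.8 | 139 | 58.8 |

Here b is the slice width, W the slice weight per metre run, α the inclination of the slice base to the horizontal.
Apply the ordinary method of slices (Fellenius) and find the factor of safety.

FS = 0.97

Ordinary method of slices: FS = Σ[c'·Δl_i + (W_i cosα_i)·tanφ'] / Σ W_i sinα_i, with Δl_i = b_i / cosα_i.
Slice 1: Δl = 3.2/cos1.8° = 3.202 m; N'_1 = 177·cos1.8° = 176.9; c'Δl = 14.41; W sinα = 5.6
Slice 2: Δl = 2.7/cos10.6° = 2.747 m; N'_2 = 409·cos10.6° = 402.0; c'Δl = 12.36; W sinα = 75.2
Slice 3: Δl = 2.2/cos18.1° = 2.315 m; N'_3 = 437·cos18.1° = 415.4; c'Δl = 10.42; W sinα = 135.8
Slice 4: Δl = 2.8/cos26.0° = 3.115 m; N'_4 = 506·cos26.0° = 454.8; c'Δl = 14.02; W sinα = 221.8
Slice 5: Δl = 2.5/cos35.1° = 3.056 m; N'_5 = 383·cos35.1° = 313.4; c'Δl = 13.75; W sinα = 220.2
Slice 6: Δl = 2.8/cos45.3° = 3.981 m; N'_6 = 317·cos45.3° = 223.0; c'Δl = 17.91; W sinα = 225.3
Slice 7: Δl = 2.8/cos58.8° = 5.405 m; N'_7 = 139·cos58.8° = 72.0; c'Δl = 24.32; W sinα = 118.9
Σc'Δl = 107.2 kN/m; ΣN' = 2057.4 kN/m; ΣW sinα = 1002.8 kN/m
Resisting = 107.2 + 2057.4·tan22.7° = 107.2 + 860.6 = 967.8 kN/m
FS = 967.8 / 1002.8 = 0.965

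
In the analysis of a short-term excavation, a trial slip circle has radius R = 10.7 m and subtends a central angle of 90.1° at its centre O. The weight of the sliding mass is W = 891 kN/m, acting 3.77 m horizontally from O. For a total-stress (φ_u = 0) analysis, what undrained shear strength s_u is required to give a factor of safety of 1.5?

FS = s_u·L_a·R / (W·d), so s_u = FS·W·d / (L_a·R).
Arc length L_a = R·θ = 10.7·(90.1°·π/180) = 10.7·1.5725 = 16.83 m
s_u = 1.5·891·3.77 / (16.83·10.7) = 5038.6 / 180.04 = 27.99 kPa

s_u = 28.0 kPa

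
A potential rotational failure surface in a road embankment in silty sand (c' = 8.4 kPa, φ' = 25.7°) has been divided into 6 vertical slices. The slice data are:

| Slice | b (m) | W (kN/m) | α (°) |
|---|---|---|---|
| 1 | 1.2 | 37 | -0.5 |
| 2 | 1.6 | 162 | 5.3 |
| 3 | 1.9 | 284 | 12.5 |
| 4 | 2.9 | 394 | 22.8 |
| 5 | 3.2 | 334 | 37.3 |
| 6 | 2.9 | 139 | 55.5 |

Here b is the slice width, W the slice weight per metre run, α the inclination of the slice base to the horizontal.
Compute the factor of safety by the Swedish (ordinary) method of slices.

FS = 1.31

Ordinary method of slices: FS = Σ[c'·Δl_i + (W_i cosα_i)·tanφ'] / Σ W_i sinα_i, with Δl_i = b_i / cosα_i.
Slice 1: Δl = 1.2/cos(-0.5°) = 1.200 m; N'_1 = 37·cos(-0.5°) = 37.0; c'Δl = 10.08; W sinα = -0.3
Slice 2: Δl = 1.6/cos5.3° = 1.607 m; N'_2 = 162·cos5.3° = 161.3; c'Δl = 13.50; W sinα = 15.0
Slice 3: Δl = 1.9/cos12.5° = 1.946 m; N'_3 = 284·cos12.5° = 277.3; c'Δl = 16.35; W sinα = 61.5
Slice 4: Δl = 2.9/cos22.8° = 3.146 m; N'_4 = 394·cos22.8° = 363.2; c'Δl = 26.42; W sinα = 152.7
Slice 5: Δl = 3.2/cos37.3° = 4.023 m; N'_5 = 334·cos37.3° = 265.7; c'Δl = 33.79; W sinα = 202.4
Slice 6: Δl = 2.9/cos55.5° = 5.120 m; N'_6 = 139·cos55.5° = 78.7; c'Δl = 43.01; W sinα = 114.6
Σc'Δl = 143.1 kN/m; ΣN' = 1183.2 kN/m; ΣW sinα = 545.7 kN/m
Resisting = 143.1 + 1183.2·tan25.7° = 143.1 + 569.4 = 712.6 kN/m
FS = 712.6 / 545.7 = 1.306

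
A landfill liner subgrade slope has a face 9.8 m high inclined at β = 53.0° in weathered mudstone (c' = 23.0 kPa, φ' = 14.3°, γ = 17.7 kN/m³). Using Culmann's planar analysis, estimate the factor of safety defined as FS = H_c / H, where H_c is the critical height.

FS = 1.87

H_c = (4c'/γ) · sinβ cosφ' / [1 − cos(β − φ')]
    = (4·23.0/17.7) · sin53.0°·cos14.3° / [1 − cos38.7°]
    = 5.198 · 0.7739 / 0.2196 = 18.32 m
FS = H_c / H = 18.32 / 9.8 = 1.869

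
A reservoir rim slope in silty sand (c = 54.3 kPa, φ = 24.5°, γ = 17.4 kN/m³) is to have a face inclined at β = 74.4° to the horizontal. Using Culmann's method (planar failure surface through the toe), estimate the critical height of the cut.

H_c = 30.74 m

Culmann's analysis gives the critical failure plane at α_cr = (β + φ)/2 = (74.4 + 24.5)/2 = 49.5°, and the critical height
H_c = (4c/γ) · sinβ cosφ / [1 − cos(β − φ)]
    = (4·54.3/17.4) · sin74.4°·cos24.5° / [1 − cos(49.9°)]
    = 12.483 · 0.9632·0.9100 / [1 − 0.6441]
    = 12.483 · 0.8764 / 0.3559
    = 30.74 m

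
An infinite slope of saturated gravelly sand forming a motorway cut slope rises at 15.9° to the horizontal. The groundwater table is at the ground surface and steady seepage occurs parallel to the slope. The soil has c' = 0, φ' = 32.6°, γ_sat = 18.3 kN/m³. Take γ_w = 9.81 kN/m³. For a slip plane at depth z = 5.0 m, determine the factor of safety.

FS = 1.04

With seepage parallel to the slope and the water table at the surface, the effective normal stress on the slip plane uses the buoyant unit weight γ' = γ_sat − γ_w while the driving shear stress uses γ_sat:
FS = [c' + γ' z cos²β tanφ'] / [γ_sat z sinβ cosβ]
(For c' = 0 this reduces to FS = (γ'/γ_sat)·tanφ'/tanβ.)
γ' = 18.3 − 9.81 = 8.49 kN/m³
Numerator = 0.0 + 8.49·5.0·cos²15.9°·tan32.6° = 0.0 + 8.49·5.0·0.9249·0.6395 = 25.110 kPa
Denominator = 18.3·5.0·sin15.9°·cos15.9° = 18.3·5.0·0.2740·0.9617 = 24.108 kPa
FS = 25.110 / 24.108 = 1.042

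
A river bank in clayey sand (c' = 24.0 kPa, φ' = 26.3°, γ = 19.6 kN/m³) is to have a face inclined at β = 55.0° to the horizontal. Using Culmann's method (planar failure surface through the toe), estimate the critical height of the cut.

H_c = 29.28 m

Culmann's analysis gives the critical failure plane at α_cr = (β + φ')/2 = (55.0 + 26.3)/2 = 40.6°, and the critical height
H_c = (4c'/γ) · sinβ cosφ' / [1 − cos(β − φ')]
    = (4·24.0/19.6) · sin55.0°·cos26.3° / [1 − cos(28.7°)]
    = 4.898 · 0.8192·0.8965 / [1 − 0.8771]
    = 4.898 · 0.7344 / 0.1229
    = 29.28 m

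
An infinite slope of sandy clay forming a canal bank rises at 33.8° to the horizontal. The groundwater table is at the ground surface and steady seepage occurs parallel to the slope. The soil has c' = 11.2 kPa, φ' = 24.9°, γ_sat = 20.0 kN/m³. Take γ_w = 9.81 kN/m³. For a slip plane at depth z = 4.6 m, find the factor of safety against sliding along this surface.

FS = 0.62

With seepage parallel to the slope and the water table at the surface, the effective normal stress on the slip plane uses the buoyant unit weight γ' = γ_sat − γ_w while the driving shear stress uses γ_sat:
FS = [c' + γ' z cos²β tanφ'] / [γ_sat z sinβ cosβ]
γ' = 20.0 − 9.81 = 10.19 kN/m³
Numerator = 11.2 + 10.19·4.6·cos²33.8°·tan24.9° = 11.2 + 10.19·4.6·0.6905·0.4642 = 26.225 kPa
Denominator = 20.0·4.6·sin33.8°·cos33.8° = 20.0·4.6·0.5563·0.8310 = 42.529 kPa
FS = 26.225 / 42.529 = 0.617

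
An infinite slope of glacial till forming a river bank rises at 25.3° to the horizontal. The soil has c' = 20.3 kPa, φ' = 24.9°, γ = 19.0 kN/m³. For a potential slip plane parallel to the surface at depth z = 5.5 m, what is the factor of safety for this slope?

For an infinite slope with a slip plane parallel to the surface (no pore pressure): FS = [c' + γz cos²β tanφ'] / [γz sinβ cosβ].
γz = 19.0·5.5 = 104.50 kN/m²
Numerator = 20.3 + 104.50·cos²25.3°·tan24.9° = 20.3 + 104.50·0.8174·0.4642 = 59.948 kPa
Denominator = 104.50·sin25.3°·cos25.3° = 104.50·0.4274·0.9041 = 40.375 kPa
FS = 59.948 / 40.375 = 1.485

FS = 1.48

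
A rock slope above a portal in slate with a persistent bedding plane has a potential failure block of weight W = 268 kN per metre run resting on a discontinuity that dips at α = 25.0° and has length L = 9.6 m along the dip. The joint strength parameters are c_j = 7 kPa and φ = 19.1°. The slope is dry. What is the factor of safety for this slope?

Resolving the block weight along and normal to the plane and applying the Mohr–Coulomb strength on the joint:
N' = W cosα = 268·cos25.0° = 242.9 kN/m
Driving force T = W sinα = 268·sin25.0° = 113.3 kN/m
Resisting force R = c_j·L + N'·tanφ = 7·9.6 + 242.9·tan19.1° = 67.2 + 84.1 = 151.3 kN/m
FS = R / T = 151.3 / 113.3 = 1.336

FS = 1.34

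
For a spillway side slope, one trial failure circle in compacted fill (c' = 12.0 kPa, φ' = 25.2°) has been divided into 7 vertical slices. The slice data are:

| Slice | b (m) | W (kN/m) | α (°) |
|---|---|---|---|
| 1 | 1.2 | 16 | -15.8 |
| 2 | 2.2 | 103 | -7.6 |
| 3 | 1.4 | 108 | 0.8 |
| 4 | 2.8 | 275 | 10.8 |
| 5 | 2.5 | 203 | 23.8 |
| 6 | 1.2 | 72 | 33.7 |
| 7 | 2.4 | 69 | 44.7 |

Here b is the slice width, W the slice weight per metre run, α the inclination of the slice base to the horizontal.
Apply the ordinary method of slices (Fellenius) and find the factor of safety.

FS = 2.70

Ordinary method of slices: FS = Σ[c'·Δl_i + (W_i cosα_i)·tanφ'] / Σ W_i sinα_i, with Δl_i = b_i / cosα_i.
Slice 1: Δl = 1.2/cos(-15.8°) = 1.247 m; N'_1 = 16·cos(-15.8°) = 15.4; c'Δl = 14.97; W sinα = -4.4
Slice 2: Δl = 2.2/cos(-7.6°) = 2.219 m; N'_2 = 103·cos(-7.6°) = 102.1; c'Δl = 26.63; W sinα = -13.6
Slice 3: Δl = 1.4/cos0.8° = 1.400 m; N'_3 = 108·cos0.8° = 108.0; c'Δl = 16.80; W sinα = 1.5
Slice 4: Δl = 2.8/cos10.8° = 2.850 m; N'_4 = 275·cos10.8° = 270.1; c'Δl = 34.21; W sinα = 51.5
Slice 5: Δl = 2.5/cos23.8° = 2.732 m; N'_5 = 203·cos23.8° = 185.7; c'Δl = 32.79; W sinα = 81.9
Slice 6: Δl = 1.2/cos33.7° = 1.442 m; N'_6 = 72·cos33.7° = 59.9; c'Δl = 17.31; W sinα = 39.9
Slice 7: Δl = 2.4/cos44.7° = 3.376 m; N'_7 = 69·cos44.7° = 49.0; c'Δl = 40.52; W sinα = 48.5
Σc'Δl = 183.2 kN/m; ΣN' = 790.3 kN/m; ΣW sinα = 205.5 kN/m
Resisting = 183.2 + 790.3·tan25.2° = 183.2 + 371.9 = 555.1 kN/m
FS = 555.1 / 205.5 = 2.702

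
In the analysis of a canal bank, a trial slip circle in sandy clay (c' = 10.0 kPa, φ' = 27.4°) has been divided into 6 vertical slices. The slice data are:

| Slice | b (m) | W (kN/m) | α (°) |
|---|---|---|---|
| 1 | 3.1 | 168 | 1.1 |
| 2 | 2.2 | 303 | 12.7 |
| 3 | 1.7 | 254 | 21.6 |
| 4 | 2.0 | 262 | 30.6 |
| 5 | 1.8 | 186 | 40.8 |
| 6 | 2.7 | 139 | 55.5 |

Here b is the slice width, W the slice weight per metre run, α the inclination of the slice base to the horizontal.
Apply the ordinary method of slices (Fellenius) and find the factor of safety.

FS = 1.43

Ordinary method of slices: FS = Σ[c'·Δl_i + (W_i cosα_i)·tanφ'] / Σ W_i sinα_i, with Δl_i = b_i / cosα_i.
Slice 1: Δl = 3.1/cos1.1° = 3.101 m; N'_1 = 168·cos1.1° = 168.0; c'Δl = 31.01; W sinα = 3.2
Slice 2: Δl = 2.2/cos12.7° = 2.255 m; N'_2 = 303·cos12.7° = 295.6; c'Δl = 22.55; W sinα = 66.6
Slice 3: Δl = 1.7/cos21.6° = 1.828 m; N'_3 = 254·cos21.6° = 236.2; c'Δl = 18.28; W sinα = 93.5
Slice 4: Δl = 2.0/cos30.6° = 2.324 m; N'_4 = 262·cos30.6° = 225.5; c'Δl = 23.24; W sinα = 133.4
Slice 5: Δl = 1.8/cos40.8° = 2.378 m; N'_5 = 186·cos40.8° = 140.8; c'Δl = 23.78; W sinα = 121.5
Slice 6: Δl = 2.7/cos55.5° = 4.767 m; N'_6 = 139·cos55.5° = 78.7; c'Δl = 47.67; W sinα = 114.6
Σc'Δl = 166.5 kN/m; ΣN' = 1144.8 kN/m; ΣW sinα = 532.8 kN/m
Resisting = 166.5 + 1144.8·tan27.4° = 166.5 + 593.4 = 759.9 kN/m
FS = 759.9 / 532.8 = 1.426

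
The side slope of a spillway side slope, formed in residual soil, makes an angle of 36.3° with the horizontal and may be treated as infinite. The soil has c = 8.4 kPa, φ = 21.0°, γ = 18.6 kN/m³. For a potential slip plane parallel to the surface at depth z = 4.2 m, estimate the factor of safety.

FS = 0.75

For an infinite slope with a slip plane parallel to the surface (no pore pressure): FS = [c + γz cos²β tanφ] / [γz sinβ cosβ].
γz = 18.6·4.2 = 78.12 kN/m²
Numerator = 8.4 + 78.12·cos²36.3°·tan21.0° = 8.4 + 78.12·0.6495·0.3839 = 27.877 kPa
Denominator = 78.12·sin36.3°·cos36.3° = 78.12·0.5920·0.8059 = 37.273 kPa
FS = 27.877 / 37.273 = 0.748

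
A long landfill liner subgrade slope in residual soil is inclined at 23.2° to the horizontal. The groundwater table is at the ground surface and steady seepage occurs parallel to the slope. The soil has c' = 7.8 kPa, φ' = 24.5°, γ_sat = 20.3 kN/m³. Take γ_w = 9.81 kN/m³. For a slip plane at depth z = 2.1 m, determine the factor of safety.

With seepage parallel to the slope and the water table at the surface, the effective normal stress on the slip plane uses the buoyant unit weight γ' = γ_sat − γ_w while the driving shear stress uses γ_sat:
FS = [c' + γ' z cos²β tanφ'] / [γ_sat z sinβ cosβ]
γ' = 20.3 − 9.81 = 10.49 kN/m³
Numerator = 7.8 + 10.49·2.1·cos²23.2°·tan24.5° = 7.8 + 10.49·2.1·0.8448·0.4557 = 16.281 kPa
Denominator = 20.3·2.1·sin23.2°·cos23.2° = 20.3·2.1·0.3939·0.9191 = 15.436 kPa
FS = 16.281 / 15.436 = 1.055

FS = 1.05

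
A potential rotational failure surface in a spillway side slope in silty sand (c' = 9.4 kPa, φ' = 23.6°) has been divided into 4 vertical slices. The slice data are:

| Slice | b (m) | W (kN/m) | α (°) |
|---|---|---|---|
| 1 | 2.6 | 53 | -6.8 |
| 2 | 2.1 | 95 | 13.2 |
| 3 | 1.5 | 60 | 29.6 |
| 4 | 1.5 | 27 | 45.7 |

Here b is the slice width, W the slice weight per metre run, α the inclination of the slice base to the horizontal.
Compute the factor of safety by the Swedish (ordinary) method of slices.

FS = 2.73

Ordinary method of slices: FS = Σ[c'·Δl_i + (W_i cosα_i)·tanφ'] / Σ W_i sinα_i, with Δl_i = b_i / cosα_i.
Slice 1: Δl = 2.6/cos(-6.8°) = 2.618 m; N'_1 = 53·cos(-6.8°) = 52.6; c'Δl = 24.61; W sinα = -6.3
Slice 2: Δl = 2.1/cos13.2° = 2.157 m; N'_2 = 95·cos13.2° = 92.5; c'Δl = 20.28; W sinα = 21.7
Slice 3: Δl = 1.5/cos29.6° = 1.725 m; N'_3 = 60·cos29.6° = 52.2; c'Δl = 16.22; W sinα = 29.6
Slice 4: Δl = 1.5/cos45.7° = 2.148 m; N'_4 = 27·cos45.7° = 18.9; c'Δl = 20.19; W sinα = 19.3
Σc'Δl = 81.3 kN/m; ΣN' = 216.1 kN/m; ΣW sinα = 64.4 kN/m
Resisting = 81.3 + 216.1·tan23.6° = 81.3 + 94.4 = 175.7 kN/m
FS = 175.7 / 64.4 = 2.730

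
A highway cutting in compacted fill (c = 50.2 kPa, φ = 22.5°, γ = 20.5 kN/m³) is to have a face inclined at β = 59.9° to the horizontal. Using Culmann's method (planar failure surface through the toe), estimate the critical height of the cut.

H_c = 38.08 m

Culmann's analysis gives the critical failure plane at α_cr = (β + φ)/2 = (59.9 + 22.5)/2 = 41.2°, and the critical height
H_c = (4c/γ) · sinβ cosφ / [1 − cos(β − φ)]
    = (4·50.2/20.5) · sin59.9°·cos22.5° / [1 − cos(37.4°)]
    = 9.795 · 0.8652·0.9239 / [1 − 0.7944]
    = 9.795 · 0.7993 / 0.2056
    = 38.08 m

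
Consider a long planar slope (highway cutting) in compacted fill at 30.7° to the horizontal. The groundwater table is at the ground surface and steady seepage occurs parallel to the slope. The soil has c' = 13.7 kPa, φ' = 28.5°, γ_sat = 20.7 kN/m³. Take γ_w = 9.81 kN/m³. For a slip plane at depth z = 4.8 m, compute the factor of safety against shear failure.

With seepage parallel to the slope and the water table at the surface, the effective normal stress on the slip plane uses the buoyant unit weight γ' = γ_sat − γ_w while the driving shear stress uses γ_sat:
FS = [c' + γ' z cos²β tanφ'] / [γ_sat z sinβ cosβ]
γ' = 20.7 − 9.81 = 10.89 kN/m³
Numerator = 13.7 + 10.89·4.8·cos²30.7°·tan28.5° = 13.7 + 10.89·4.8·0.7393·0.5430 = 34.684 kPa
Denominator = 20.7·4.8·sin30.7°·cos30.7° = 20.7·4.8·0.5105·0.8599 = 43.618 kPa
FS = 34.684 / 43.618 = 0.795

FS = 0.80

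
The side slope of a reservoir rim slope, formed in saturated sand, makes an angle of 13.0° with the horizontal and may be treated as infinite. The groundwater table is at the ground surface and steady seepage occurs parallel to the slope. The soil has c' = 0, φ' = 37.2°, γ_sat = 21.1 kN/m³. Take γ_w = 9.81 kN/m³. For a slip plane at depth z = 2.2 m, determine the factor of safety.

FS = 1.76

With seepage parallel to the slope and the water table at the surface, the effective normal stress on the slip plane uses the buoyant unit weight γ' = γ_sat − γ_w while the driving shear stress uses γ_sat:
FS = [c' + γ' z cos²β tanφ'] / [γ_sat z sinβ cosβ]
(For c' = 0 this reduces to FS = (γ'/γ_sat)·tanφ'/tanβ.)
γ' = 21.1 − 9.81 = 11.29 kN/m³
Numerator = 0.0 + 11.29·2.2·cos²13.0°·tan37.2° = 0.0 + 11.29·2.2·0.9494·0.7590 = 17.899 kPa
Denominator = 21.1·2.2·sin13.0°·cos13.0° = 21.1·2.2·0.2250·0.9744 = 10.175 kPa
FS = 17.899 / 10.175 = 1.759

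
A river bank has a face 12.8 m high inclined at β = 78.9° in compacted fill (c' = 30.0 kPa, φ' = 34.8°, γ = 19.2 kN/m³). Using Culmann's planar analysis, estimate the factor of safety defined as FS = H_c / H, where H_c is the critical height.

H_c = (4c'/γ) · sinβ cosφ' / [1 − cos(β − φ')]
    = (4·30.0/19.2) · sin78.9°·cos34.8° / [1 − cos44.1°]
    = 6.250 · 0.8058 / 0.2819 = 17.87 m
FS = H_c / H = 17.87 / 12.8 = 1.396

FS = 1.40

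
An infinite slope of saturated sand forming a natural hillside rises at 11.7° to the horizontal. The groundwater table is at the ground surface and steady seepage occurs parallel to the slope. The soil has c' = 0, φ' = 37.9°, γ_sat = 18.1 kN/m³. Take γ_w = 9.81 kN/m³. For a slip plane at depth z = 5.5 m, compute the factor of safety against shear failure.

FS = 1.72

With seepage parallel to the slope and the water table at the surface, the effective normal stress on the slip plane uses the buoyant unit weight γ' = γ_sat − γ_w while the driving shear stress uses γ_sat:
FS = [c' + γ' z cos²β tanφ'] / [γ_sat z sinβ cosβ]
(For c' = 0 this reduces to FS = (γ'/γ_sat)·tanφ'/tanβ.)
γ' = 18.1 − 9.81 = 8.29 kN/m³
Numerator = 0.0 + 8.29·5.5·cos²11.7°·tan37.9° = 0.0 + 8.29·5.5·0.9589·0.7785 = 34.035 kPa
Denominator = 18.1·5.5·sin11.7°·cos11.7° = 18.1·5.5·0.2028·0.9792 = 19.768 kPa
FS = 34.035 / 19.768 = 1.722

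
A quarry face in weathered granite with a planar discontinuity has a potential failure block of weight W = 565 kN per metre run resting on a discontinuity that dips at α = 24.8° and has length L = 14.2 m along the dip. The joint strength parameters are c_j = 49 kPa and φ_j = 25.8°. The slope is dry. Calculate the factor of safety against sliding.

FS = 3.98

Resolving the block weight along and normal to the plane and applying the Mohr–Coulomb strength on the joint:
N' = W cosα = 565·cos24.8° = 512.9 kN/m
Driving force T = W sinα = 565·sin24.8° = 237.0 kN/m
Resisting force R = c_j·L + N'·tanφ_j = 49·14.2 + 512.9·tan25.8° = 695.8 + 247.9 = 943.7 kN/m
FS = R / T = 943.7 / 237.0 = 3.982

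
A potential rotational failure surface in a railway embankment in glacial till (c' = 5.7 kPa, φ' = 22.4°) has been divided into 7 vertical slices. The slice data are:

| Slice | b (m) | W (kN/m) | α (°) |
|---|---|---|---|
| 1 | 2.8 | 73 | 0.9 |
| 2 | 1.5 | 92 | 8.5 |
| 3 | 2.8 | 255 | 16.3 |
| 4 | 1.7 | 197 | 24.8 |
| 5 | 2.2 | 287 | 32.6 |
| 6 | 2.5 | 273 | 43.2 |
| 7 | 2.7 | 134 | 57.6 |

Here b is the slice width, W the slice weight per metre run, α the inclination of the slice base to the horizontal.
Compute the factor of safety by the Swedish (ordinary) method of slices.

Ordinary method of slices: FS = Σ[c'·Δl_i + (W_i cosα_i)·tanφ'] / Σ W_i sinα_i, with Δl_i = b_i / cosα_i.
Slice 1: Δl = 2.8/cos0.9° = 2.800 m; N'_1 = 73·cos0.9° = 73.0; c'Δl = 15.96; W sinα = 1.1
Slice 2: Δl = 1.5/cos8.5° = 1.517 m; N'_2 = 92·cos8.5° = 91.0; c'Δl = 8.64; W sinα = 13.6
Slice 3: Δl = 2.8/cos16.3° = 2.917 m; N'_3 = 255·cos16.3° = 244.8; c'Δl = 16.63; W sinα = 71.6
Slice 4: Δl = 1.7/cos24.8° = 1.873 m; N'_4 = 197·cos24.8° = 178.8; c'Δl = 10.67; W sinα = 82.6
Slice 5: Δl = 2.2/cos32.6° = 2.611 m; N'_5 = 287·cos32.6° = 241.8; c'Δl = 14.89; W sinα = 154.6
Slice 6: Δl = 2.5/cos43.2° = 3.430 m; N'_6 = 273·cos43.2° = 199.0; c'Δl = 19.55; W sinα = 186.9
Slice 7: Δl = 2.7/cos57.6° = 5.039 m; N'_7 = 134·cos57.6° = 71.8; c'Δl = 28.72; W sinα = 113.1
Σc'Δl = 115.1 kN/m; ΣN' = 1100.2 kN/m; ΣW sinα = 623.6 kN/m
Resisting = 115.1 + 1100.2·tan22.4° = 115.1 + 453.5 = 568.5 kN/m
FS = 568.5 / 623.6 = 0.912

FS = 0.91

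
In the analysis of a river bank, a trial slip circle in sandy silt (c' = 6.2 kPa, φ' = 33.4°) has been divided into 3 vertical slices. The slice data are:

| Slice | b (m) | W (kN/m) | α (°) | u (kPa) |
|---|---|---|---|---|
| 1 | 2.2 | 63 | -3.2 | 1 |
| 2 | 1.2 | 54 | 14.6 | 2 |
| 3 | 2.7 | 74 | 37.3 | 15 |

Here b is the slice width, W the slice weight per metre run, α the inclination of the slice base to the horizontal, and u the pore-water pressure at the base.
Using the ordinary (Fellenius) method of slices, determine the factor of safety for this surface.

Ordinary method of slices: FS = Σ[c'·Δl_i + (W_i cosα_i − u_i·Δl_i)·tanφ'] / Σ W_i sinα_i, with Δl_i = b_i / cosα_i.
Slice 1: Δl = 2.2/cos(-3.2°) = 2.203 m; N'_1 = 63·cos(-3.2°) − 1·2.203 = 60.7; c'Δl = 13.66; W sinα = -3.5
Slice 2: Δl = 1.2/cos14.6° = 1.240 m; N'_2 = 54·cos14.6° − 2·1.240 = 49.8; c'Δl = 7.69; W sinα = 13.6
Slice 3: Δl = 2.7/cos37.3° = 3.394 m; N'_3 = 74·cos37.3° − 15·3.394 = 8.0; c'Δl = 21.04; W sinα = 44.8
Σc'Δl = 42.4 kN/m; ΣN' = 118.4 kN/m; ΣW sinα = 54.9 kN/m
Resisting = 42.4 + 118.4·tan33.4° = 42.4 + 78.1 = 120.5 kN/m
FS = 120.5 / 54.9 = 2.193

FS = 2.19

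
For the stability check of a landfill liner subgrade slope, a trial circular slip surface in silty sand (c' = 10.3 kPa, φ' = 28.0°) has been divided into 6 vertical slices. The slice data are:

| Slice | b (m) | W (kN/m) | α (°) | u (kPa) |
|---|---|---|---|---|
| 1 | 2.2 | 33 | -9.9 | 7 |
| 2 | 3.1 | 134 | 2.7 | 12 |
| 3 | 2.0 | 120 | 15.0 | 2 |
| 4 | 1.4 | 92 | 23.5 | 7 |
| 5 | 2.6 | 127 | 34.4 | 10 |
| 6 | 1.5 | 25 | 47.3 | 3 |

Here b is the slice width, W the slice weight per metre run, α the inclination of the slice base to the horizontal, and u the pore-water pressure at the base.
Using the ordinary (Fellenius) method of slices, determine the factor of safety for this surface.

Ordinary method of slices: FS = Σ[c'·Δl_i + (W_i cosα_i − u_i·Δl_i)·tanφ'] / Σ W_i sinα_i, with Δl_i = b_i / cosα_i.
Slice 1: Δl = 2.2/cos(-9.9°) = 2.233 m; N'_1 = 33·cos(-9.9°) − 7·2.233 = 16.9; c'Δl = 23.00; W sinα = -5.7
Slice 2: Δl = 3.1/cos2.7° = 3.103 m; N'_2 = 134·cos2.7° − 12·3.103 = 96.6; c'Δl = 31.97; W sinα = 6.3
Slice 3: Δl = 2.0/cos15.0° = 2.071 m; N'_3 = 120·cos15.0° − 2·2.071 = 111.8; c'Δl = 21.33; W sinα = 31.1
Slice 4: Δl = 1.4/cos23.5° = 1.527 m; N'_4 = 92·cos23.5° − 7·1.527 = 73.7; c'Δl = 15.72; W sinα = 36.7
Slice 5: Δl = 2.6/cos34.4° = 3.151 m; N'_5 = 127·cos34.4° − 10·3.151 = 73.3; c'Δl = 32.46; W sinα = 71.8
Slice 6: Δl = 1.5/cos47.3° = 2.212 m; N'_6 = 25·cos47.3° − 3·2.212 = 10.3; c'Δl = 22.78; W sinα = 18.4
Σc'Δl = 147.3 kN/m; ΣN' = 382.5 kN/m; ΣW sinα = 158.5 kN/m
Resisting = 147.3 + 382.5·tan28.0° = 147.3 + 203.4 = 350.7 kN/m
FS = 350.7 / 158.5 = 2.212

FS = 2.21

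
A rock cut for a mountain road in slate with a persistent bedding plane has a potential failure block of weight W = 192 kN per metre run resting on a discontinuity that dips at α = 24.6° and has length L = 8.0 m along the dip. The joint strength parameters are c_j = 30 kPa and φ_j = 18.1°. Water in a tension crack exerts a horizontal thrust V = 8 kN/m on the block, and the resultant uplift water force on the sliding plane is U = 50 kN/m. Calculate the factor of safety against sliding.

Resolving the block weight along and normal to the plane and applying the Mohr–Coulomb strength on the joint:
N' = W cosα − U − V sinα = 192·cos24.6° − 50 − 8·sin24.6° = 121.2 kN/m
Driving force T = W sinα + V cosα = 192·sin24.6° + 8·cos24.6° = 87.2 kN/m
Resisting force R = c_j·L + N'·tanφ_j = 30·8.0 + 121.2·tan18.1° = 240.0 + 39.6 = 279.6 kN/m
FS = R / T = 279.6 / 87.2 = 3.207

FS = 3.21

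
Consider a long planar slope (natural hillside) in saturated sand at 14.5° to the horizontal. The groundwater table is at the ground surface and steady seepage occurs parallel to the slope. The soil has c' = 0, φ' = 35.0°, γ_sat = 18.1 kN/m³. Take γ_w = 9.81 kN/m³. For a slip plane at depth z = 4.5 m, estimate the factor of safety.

With seepage parallel to the slope and the water table at the surface, the effective normal stress on the slip plane uses the buoyant unit weight γ' = γ_sat − γ_w while the driving shear stress uses γ_sat:
FS = [c' + γ' z cos²β tanφ'] / [γ_sat z sinβ cosβ]
(For c' = 0 this reduces to FS = (γ'/γ_sat)·tanφ'/tanβ.)
γ' = 18.1 − 9.81 = 8.29 kN/m³
Numerator = 0.0 + 8.29·4.5·cos²14.5°·tan35.0° = 0.0 + 8.29·4.5·0.9373·0.7002 = 24.484 kPa
Denominator = 18.1·4.5·sin14.5°·cos14.5° = 18.1·4.5·0.2504·0.9681 = 19.744 kPa
FS = 24.484 / 19.744 = 1.240

FS = 1.24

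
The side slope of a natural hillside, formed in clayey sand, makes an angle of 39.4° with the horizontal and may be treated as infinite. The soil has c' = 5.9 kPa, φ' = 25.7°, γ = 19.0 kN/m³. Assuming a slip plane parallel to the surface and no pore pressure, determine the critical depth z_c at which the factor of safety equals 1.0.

Setting FS = 1.00 in FS = [c' + γz cos²β tanφ'] / [γz sinβ cosβ] and solving for z:
z = c' / [γ cosβ (FS·sinβ − cosβ·tanφ')]
  = 5.9 / [19.0·cos39.4°·(1.00·sin39.4° − cos39.4°·tan25.7°)]
  = 5.9 / [19.0·0.7727·(1.00·0.6347 − 0.7727·0.4813)]
  = 5.9 / 3.8590 = 1.529 m

z_c = 1.53 m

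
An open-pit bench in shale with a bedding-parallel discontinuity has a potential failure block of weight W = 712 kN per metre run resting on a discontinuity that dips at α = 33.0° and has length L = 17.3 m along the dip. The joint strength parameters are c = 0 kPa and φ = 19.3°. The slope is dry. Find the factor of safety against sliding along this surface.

FS = 0.54

Resolving the block weight along and normal to the plane and applying the Mohr–Coulomb strength on the joint:
N' = W cosα = 712·cos33.0° = 597.1 kN/m
Driving force T = W sinα = 712·sin33.0° = 387.8 kN/m
Resisting force R = c·L + N'·tanφ = 0·17.3 + 597.1·tan19.3° = 0.0 + 209.1 = 209.1 kN/m
FS = R / T = 209.1 / 387.8 = 0.539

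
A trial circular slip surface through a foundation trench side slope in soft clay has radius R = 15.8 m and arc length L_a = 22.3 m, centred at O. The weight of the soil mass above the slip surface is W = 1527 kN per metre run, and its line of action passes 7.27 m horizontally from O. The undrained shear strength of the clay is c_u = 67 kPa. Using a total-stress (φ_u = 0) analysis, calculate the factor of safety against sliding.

Taking moments about the centre O, the resisting moment is provided by the undrained shear strength acting along the arc:
M_R = c_u·L_a·R = 67·22.30·15.8 = 23606.8 kN·m/m
M_D = W·d = 1527·7.27 = 11101.3 kN·m/m
FS = M_R / M_D = 23606.8 / 11101.3 = 2.126

FS = 2.13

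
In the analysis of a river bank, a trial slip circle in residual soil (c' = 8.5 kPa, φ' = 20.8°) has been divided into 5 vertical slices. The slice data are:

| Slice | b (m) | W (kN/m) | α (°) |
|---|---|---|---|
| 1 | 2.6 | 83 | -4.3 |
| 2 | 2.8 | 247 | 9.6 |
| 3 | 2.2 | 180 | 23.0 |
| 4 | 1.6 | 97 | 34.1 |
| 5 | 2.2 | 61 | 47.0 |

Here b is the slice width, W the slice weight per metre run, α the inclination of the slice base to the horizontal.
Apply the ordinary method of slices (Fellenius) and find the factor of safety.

FS = 1.68

Ordinary method of slices: FS = Σ[c'·Δl_i + (W_i cosα_i)·tanφ'] / Σ W_i sinα_i, with Δl_i = b_i / cosα_i.
Slice 1: Δl = 2.6/cos(-4.3°) = 2.607 m; N'_1 = 83·cos(-4.3°) = 82.8; c'Δl = 22.16; W sinα = -6.2
Slice 2: Δl = 2.8/cos9.6° = 2.840 m; N'_2 = 247·cos9.6° = 243.5; c'Δl = 24.14; W sinα = 41.2
Slice 3: Δl = 2.2/cos23.0° = 2.390 m; N'_3 = 180·cos23.0° = 165.7; c'Δl = 20.31; W sinα = 70.3
Slice 4: Δl = 1.6/cos34.1° = 1.932 m; N'_4 = 97·cos34.1° = 80.3; c'Δl = 16.42; W sinα = 54.4
Slice 5: Δl = 2.2/cos47.0° = 3.226 m; N'_5 = 61·cos47.0° = 41.6; c'Δl = 27.42; W sinα = 44.6
Σc'Δl = 110.5 kN/m; ΣN' = 613.9 kN/m; ΣW sinα = 204.3 kN/m
Resisting = 110.5 + 613.9·tan20.8° = 110.5 + 233.2 = 343.7 kN/m
FS = 343.7 / 204.3 = 1.682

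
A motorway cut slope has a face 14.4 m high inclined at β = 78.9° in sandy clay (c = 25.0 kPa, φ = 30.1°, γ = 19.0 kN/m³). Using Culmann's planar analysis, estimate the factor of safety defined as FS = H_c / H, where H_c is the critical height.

FS = 0.91

H_c = (4c/γ) · sinβ cosφ / [1 − cos(β − φ)]
    = (4·25.0/19.0) · sin78.9°·cos30.1° / [1 − cos48.8°]
    = 5.263 · 0.8490 / 0.3413 = 13.09 m
FS = H_c / H = 13.09 / 14.4 = 0.909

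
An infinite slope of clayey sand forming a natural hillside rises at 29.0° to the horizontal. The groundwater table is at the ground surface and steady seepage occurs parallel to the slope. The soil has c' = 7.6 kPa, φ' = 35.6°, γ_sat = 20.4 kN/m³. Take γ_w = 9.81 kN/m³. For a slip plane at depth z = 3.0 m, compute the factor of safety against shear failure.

With seepage parallel to the slope and the water table at the surface, the effective normal stress on the slip plane uses the buoyant unit weight γ' = γ_sat − γ_w while the driving shear stress uses γ_sat:
FS = [c' + γ' z cos²β tanφ'] / [γ_sat z sinβ cosβ]
γ' = 20.4 − 9.81 = 10.59 kN/m³
Numerator = 7.6 + 10.59·3.0·cos²29.0°·tan35.6° = 7.6 + 10.59·3.0·0.7650·0.7159 = 24.999 kPa
Denominator = 20.4·3.0·sin29.0°·cos29.0° = 20.4·3.0·0.4848·0.8746 = 25.950 kPa
FS = 24.999 / 25.950 = 0.963

FS = 0.96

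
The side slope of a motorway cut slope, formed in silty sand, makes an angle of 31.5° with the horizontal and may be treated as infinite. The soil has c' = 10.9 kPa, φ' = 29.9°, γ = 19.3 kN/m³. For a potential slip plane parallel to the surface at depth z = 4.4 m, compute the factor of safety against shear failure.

For an infinite slope with a slip plane parallel to the surface (no pore pressure): FS = [c' + γz cos²β tanφ'] / [γz sinβ cosβ].
γz = 19.3·4.4 = 84.92 kN/m²
Numerator = 10.9 + 84.92·cos²31.5°·tan29.9° = 10.9 + 84.92·0.7270·0.5750 = 46.400 kPa
Denominator = 84.92·sin31.5°·cos31.5° = 84.92·0.5225·0.8526 = 37.832 kPa
FS = 46.400 / 37.832 = 1.226

FS = 1.23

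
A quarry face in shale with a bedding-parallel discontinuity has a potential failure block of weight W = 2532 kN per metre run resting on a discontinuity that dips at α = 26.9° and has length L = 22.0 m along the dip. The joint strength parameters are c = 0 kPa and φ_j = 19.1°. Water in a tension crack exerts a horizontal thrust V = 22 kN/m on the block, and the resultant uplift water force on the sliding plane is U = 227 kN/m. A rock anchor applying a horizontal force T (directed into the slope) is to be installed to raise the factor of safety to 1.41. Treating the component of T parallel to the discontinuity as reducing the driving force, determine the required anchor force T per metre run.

T = 667 kN/m

Resolving forces along and normal to the sliding plane, with the horizontal anchor force T adding T·sinα to the effective normal force and T·cosα acting up the plane against the driving force:
FS = [cL + (W cosα − U − V sinα + T sinα) tanφ_j] / [W sinα + V cosα − T cosα]
Without the anchor: N' = 2021.1 kN/m, driving T_d = 1165.2 kN/m, resisting R = 0·22.0 + 2021.1·tan19.1° = 699.9 kN/m, FS = 0.60.
Setting FS = 1.41 and solving for T:
1.41·(1165.2 − T cos26.9°) = 699.9 + T sin26.9°·tan19.1°
T·(sin26.9°·tan19.1° + 1.41·cos26.9°) = 1.41·1165.2 − 699.9
T·(0.4524·0.3463 + 1.41·0.8918) = 1642.9 − 699.9 = 943.0
T·1.4141 = 943.0
T = 666.9 kN/m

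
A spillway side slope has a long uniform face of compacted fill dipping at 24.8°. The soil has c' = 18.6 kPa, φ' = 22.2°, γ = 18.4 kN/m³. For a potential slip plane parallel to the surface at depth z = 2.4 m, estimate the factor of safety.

For an infinite slope with a slip plane parallel to the surface (no pore pressure): FS = [c' + γz cos²β tanφ'] / [γz sinβ cosβ].
γz = 18.4·2.4 = 44.16 kN/m²
Numerator = 18.6 + 44.16·cos²24.8°·tan22.2° = 18.6 + 44.16·0.8241·0.4081 = 33.451 kPa
Denominator = 44.16·sin24.8°·cos24.8° = 44.16·0.4195·0.9078 = 16.815 kPa
FS = 33.451 / 16.815 = 1.989

FS = 1.99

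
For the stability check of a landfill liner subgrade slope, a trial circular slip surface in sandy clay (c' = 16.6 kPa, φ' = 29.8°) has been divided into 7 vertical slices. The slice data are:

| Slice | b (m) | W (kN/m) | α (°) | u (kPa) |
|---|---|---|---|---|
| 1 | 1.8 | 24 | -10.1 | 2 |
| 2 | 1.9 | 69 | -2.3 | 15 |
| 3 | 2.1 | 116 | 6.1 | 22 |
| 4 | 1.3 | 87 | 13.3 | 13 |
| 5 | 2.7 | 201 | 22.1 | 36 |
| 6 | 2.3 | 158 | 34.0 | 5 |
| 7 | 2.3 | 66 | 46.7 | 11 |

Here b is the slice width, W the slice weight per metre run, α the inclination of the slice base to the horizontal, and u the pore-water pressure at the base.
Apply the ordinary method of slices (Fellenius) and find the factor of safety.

FS = 2.11

Ordinary method of slices: FS = Σ[c'·Δl_i + (W_i cosα_i − u_i·Δl_i)·tanφ'] / Σ W_i sinα_i, with Δl_i = b_i / cosα_i.
Slice 1: Δl = 1.8/cos(-10.1°) = 1.828 m; N'_1 = 24·cos(-10.1°) − 2·1.828 = 20.0; c'Δl = 30.35; W sinα = -4.2
Slice 2: Δl = 1.9/cos(-2.3°) = 1.902 m; N'_2 = 69·cos(-2.3°) − 15·1.902 = 40.4; c'Δl = 31.57; W sinα = -2.8
Slice 3: Δl = 2.1/cos6.1° = 2.112 m; N'_3 = 116·cos6.1° − 22·2.112 = 68.9; c'Δl = 35.06; W sinα = 12.3
Slice 4: Δl = 1.3/cos13.3° = 1.336 m; N'_4 = 87·cos13.3° − 13·1.336 = 67.3; c'Δl = 22.17; W sinα = 20.0
Slice 5: Δl = 2.7/cos22.1° = 2.914 m; N'_5 = 201·cos22.1° − 36·2.914 = 81.3; c'Δl = 48.37; W sinα = 75.6
Slice 6: Δl = 2.3/cos34.0° = 2.774 m; N'_6 = 158·cos34.0° − 5·2.774 = 117.1; c'Δl = 46.05; W sinα = 88.4
Slice 7: Δl = 2.3/cos46.7° = 3.354 m; N'_7 = 66·cos46.7° − 11·3.354 = 8.4; c'Δl = 55.67; W sinα = 48.0
Σc'Δl = 269.2 kN/m; ΣN' = 403.4 kN/m; ΣW sinα = 237.4 kN/m
Resisting = 269.2 + 403.4·tan29.8° = 269.2 + 231.0 = 500.3 kN/m
FS = 500.3 / 237.4 = 2.108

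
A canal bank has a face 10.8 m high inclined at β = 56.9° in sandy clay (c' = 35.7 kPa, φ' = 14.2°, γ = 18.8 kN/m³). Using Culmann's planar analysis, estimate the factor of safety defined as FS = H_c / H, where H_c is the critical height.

H_c = (4c'/γ) · sinβ cosφ' / [1 − cos(β − φ')]
    = (4·35.7/18.8) · sin56.9°·cos14.2° / [1 − cos42.7°]
    = 7.596 · 0.8121 / 0.2651 = 23.27 m
FS = H_c / H = 23.27 / 10.8 = 2.155

FS = 2.15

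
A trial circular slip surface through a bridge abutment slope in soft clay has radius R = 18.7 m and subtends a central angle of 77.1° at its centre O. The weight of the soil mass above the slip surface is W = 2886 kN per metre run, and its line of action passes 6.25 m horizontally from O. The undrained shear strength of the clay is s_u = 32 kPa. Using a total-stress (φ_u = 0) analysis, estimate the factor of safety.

FS = 0.83

Taking moments about the centre O, the resisting moment is provided by the undrained shear strength acting along the arc:
Arc length L_a = R·θ = 18.7·(77.1°·π/180) = 18.7·1.3456 = 25.16 m
M_R = s_u·L_a·R = 32·25.16·18.7 = 15057.9 kN·m/m
M_D = W·d = 2886·6.25 = 18037.5 kN·m/m
FS = M_R / M_D = 15057.9 / 18037.5 = 0.835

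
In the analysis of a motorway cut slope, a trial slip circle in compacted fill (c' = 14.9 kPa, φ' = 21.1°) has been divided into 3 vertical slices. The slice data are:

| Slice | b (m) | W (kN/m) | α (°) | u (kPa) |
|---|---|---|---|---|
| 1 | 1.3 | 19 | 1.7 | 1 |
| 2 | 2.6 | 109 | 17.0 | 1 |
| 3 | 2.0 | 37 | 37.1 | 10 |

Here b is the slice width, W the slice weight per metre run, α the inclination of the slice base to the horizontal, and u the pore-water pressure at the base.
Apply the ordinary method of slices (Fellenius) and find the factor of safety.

FS = 2.65

Ordinary method of slices: FS = Σ[c'·Δl_i + (W_i cosα_i − u_i·Δl_i)·tanφ'] / Σ W_i sinα_i, with Δl_i = b_i / cosα_i.
Slice 1: Δl = 1.3/cos1.7° = 1.301 m; N'_1 = 19·cos1.7° − 1·1.301 = 17.7; c'Δl = 19.38; W sinα = 0.6
Slice 2: Δl = 2.6/cos17.0° = 2.719 m; N'_2 = 109·cos17.0° − 1·2.719 = 101.5; c'Δl = 40.51; W sinα = 31.9
Slice 3: Δl = 2.0/cos37.1° = 2.508 m; N'_3 = 37·cos37.1° − 10·2.508 = 4.4; c'Δl = 37.36; W sinα = 22.3
Σc'Δl = 97.3 kN/m; ΣN' = 123.6 kN/m; ΣW sinα = 54.8 kN/m
Resisting = 97.3 + 123.6·tan21.1° = 97.3 + 47.7 = 145.0 kN/m
FS = 145.0 / 54.8 = 2.648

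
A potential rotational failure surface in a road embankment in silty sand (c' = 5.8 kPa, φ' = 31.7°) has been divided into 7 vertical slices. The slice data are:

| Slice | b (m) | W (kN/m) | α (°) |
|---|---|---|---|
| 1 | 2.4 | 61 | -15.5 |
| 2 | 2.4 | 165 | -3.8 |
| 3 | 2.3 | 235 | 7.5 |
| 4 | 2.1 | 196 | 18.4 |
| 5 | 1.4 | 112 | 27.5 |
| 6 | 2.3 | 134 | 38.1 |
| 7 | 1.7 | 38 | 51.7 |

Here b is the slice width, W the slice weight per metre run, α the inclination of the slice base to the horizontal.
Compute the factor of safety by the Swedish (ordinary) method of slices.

Ordinary method of slices: FS = Σ[c'·Δl_i + (W_i cosα_i)·tanφ'] / Σ W_i sinα_i, with Δl_i = b_i / cosα_i.
Slice 1: Δl = 2.4/cos(-15.5°) = 2.491 m; N'_1 = 61·cos(-15.5°) = 58.8; c'Δl = 14.45; W sinα = -16.3
Slice 2: Δl = 2.4/cos(-3.8°) = 2.405 m; N'_2 = 165·cos(-3.8°) = 164.6; c'Δl = 13.95; W sinα = -10.9
Slice 3: Δl = 2.3/cos7.5° = 2.320 m; N'_3 = 235·cos7.5° = 233.0; c'Δl = 13.46; W sinα = 30.7
Slice 4: Δl = 2.1/cos18.4° = 2.213 m; N'_4 = 196·cos18.4° = 186.0; c'Δl = 12.84; W sinα = 61.9
Slice 5: Δl = 1.4/cos27.5° = 1.578 m; N'_5 = 112·cos27.5° = 99.3; c'Δl = 9.15; W sinα = 51.7
Slice 6: Δl = 2.3/cos38.1° = 2.923 m; N'_6 = 134·cos38.1° = 105.4; c'Δl = 16.95; W sinα = 82.7
Slice 7: Δl = 1.7/cos51.7° = 2.743 m; N'_7 = 38·cos51.7° = 23.6; c'Δl = 15.91; W sinα = 29.8
Σc'Δl = 96.7 kN/m; ΣN' = 870.7 kN/m; ΣW sinα = 229.5 kN/m
Resisting = 96.7 + 870.7·tan31.7° = 96.7 + 537.8 = 634.5 kN/m
FS = 634.5 / 229.5 = 2.764

FS = 2.76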